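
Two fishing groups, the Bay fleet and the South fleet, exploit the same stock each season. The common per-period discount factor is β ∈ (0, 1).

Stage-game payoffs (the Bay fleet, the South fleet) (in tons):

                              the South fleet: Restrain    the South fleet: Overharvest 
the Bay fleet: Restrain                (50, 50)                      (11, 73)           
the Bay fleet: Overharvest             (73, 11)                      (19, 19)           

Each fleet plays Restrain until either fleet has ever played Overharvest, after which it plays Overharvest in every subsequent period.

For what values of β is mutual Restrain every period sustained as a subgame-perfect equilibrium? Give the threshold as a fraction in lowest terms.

50/(1−β) ≥ 73 + 19β/(1−β)
50 ≥ 73 − 54β
β ≥ 23/54.

23/54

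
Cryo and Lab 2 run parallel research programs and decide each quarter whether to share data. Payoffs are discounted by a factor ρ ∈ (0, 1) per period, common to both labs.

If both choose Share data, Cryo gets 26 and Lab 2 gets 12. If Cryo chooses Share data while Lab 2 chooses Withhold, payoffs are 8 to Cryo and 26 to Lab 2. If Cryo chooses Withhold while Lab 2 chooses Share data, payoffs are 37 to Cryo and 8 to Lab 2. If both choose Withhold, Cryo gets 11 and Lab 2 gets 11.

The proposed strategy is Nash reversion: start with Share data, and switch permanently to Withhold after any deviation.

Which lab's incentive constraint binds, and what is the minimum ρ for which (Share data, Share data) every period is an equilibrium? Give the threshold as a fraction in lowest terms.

Lab 2; ρ ≥ 14/15

For Cryo: deviation gain 37−26 = 11, per-period punishment loss 26−11 = 15. IC gives ρ ≥ 11/26.
For Lab 2: gain 14, loss 1 per period, so ρ ≥ 14/15.
The tighter constraint is Lab 2's, so cooperation needs ρ ≥ 14/15.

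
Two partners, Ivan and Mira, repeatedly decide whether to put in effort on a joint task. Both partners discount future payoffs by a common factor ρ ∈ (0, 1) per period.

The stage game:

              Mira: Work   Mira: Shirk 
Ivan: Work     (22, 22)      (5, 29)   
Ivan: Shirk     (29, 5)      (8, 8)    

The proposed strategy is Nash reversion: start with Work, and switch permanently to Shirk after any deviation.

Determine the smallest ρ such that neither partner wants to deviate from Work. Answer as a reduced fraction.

Under grim trigger the critical discount factor is (T−C)/(T−P) with T = 29, C = 22, P = 8.
ρ* = (29−22)/(29−8) = 7/21 = 1/3.

1/3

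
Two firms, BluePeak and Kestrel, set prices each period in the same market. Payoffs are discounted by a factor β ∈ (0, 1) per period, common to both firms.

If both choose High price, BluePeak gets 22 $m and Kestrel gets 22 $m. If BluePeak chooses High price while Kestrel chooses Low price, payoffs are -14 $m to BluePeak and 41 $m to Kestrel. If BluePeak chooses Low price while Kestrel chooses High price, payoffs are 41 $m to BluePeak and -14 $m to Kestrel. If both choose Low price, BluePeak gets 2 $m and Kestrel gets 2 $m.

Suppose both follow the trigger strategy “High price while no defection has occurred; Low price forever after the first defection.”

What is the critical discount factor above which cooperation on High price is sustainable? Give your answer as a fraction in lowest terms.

19/39

Cooperation forever yields 22 each period: 22/(1−β).
Deviating yields 41 once, then 2 forever: 41 + 2β/(1−β).
No profitable deviation requires 22/(1−β) ≥ 41 + 2β/(1−β).
Multiplying by (1−β): 22 ≥ 41(1−β) + 2β = 41 − 39β.
So 39β ≥ 19, i.e. β ≥ 19/39.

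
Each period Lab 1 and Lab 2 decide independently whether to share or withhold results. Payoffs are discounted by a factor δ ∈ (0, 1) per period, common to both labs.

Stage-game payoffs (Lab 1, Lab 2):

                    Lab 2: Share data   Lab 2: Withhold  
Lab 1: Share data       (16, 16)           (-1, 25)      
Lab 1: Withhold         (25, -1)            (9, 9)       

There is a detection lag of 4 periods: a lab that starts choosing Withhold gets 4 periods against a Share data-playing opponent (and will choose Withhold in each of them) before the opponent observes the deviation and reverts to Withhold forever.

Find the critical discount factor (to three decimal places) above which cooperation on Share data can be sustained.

0.866

The best deviation is to choose Withhold for all 4 undetected periods, earning 25 each, then 9 forever once detected.
Deviation value: 25(1−δ^4)/(1−δ) + 9δ^4/(1−δ); cooperation value: 16/(1−δ).
IC: 16 ≥ 25(1−δ^4) + 9δ^4 = 25 − 16δ^4.
So δ^4 ≥ 9/16, giving δ ≥ (9/16)^(1/4) ≈ 0.866.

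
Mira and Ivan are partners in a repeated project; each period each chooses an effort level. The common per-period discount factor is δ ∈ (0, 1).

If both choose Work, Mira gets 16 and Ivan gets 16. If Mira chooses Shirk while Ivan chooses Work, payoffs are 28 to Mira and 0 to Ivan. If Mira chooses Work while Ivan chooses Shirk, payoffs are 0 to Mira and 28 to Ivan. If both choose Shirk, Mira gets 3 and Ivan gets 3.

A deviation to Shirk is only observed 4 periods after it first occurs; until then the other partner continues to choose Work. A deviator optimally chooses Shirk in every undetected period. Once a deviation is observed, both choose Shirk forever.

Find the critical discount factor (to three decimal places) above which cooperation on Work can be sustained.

0.832

A deviator earns 28 for 4 periods, then 3 forever; cooperating earns 16 forever. Multiplying the IC by (1−δ):
16 ≥ 28(1−δ^4) + 3δ^4, so 25·δ^4 ≥ 12 and δ^4 ≥ 12/25.
δ ≥ (12/25)^(1/4) ≈ 0.832.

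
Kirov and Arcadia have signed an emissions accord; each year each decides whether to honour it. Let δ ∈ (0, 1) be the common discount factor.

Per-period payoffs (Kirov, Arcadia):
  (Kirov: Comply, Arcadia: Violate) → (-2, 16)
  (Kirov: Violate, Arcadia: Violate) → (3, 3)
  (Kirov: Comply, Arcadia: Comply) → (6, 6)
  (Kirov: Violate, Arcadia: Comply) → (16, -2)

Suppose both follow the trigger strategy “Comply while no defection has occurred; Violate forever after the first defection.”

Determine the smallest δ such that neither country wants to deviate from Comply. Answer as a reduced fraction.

10/13

Under grim trigger the critical discount factor is (T−C)/(T−P) with T = 16, C = 6, P = 3.
δ* = (16−6)/(16−3) = 10/13.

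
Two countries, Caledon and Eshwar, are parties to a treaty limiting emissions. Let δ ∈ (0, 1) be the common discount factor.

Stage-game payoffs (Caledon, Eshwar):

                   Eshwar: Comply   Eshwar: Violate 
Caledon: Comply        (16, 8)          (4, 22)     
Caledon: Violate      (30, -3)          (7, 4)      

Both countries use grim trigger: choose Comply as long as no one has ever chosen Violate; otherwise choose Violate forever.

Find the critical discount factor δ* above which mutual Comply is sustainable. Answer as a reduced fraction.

For Caledon: deviation gain 30−16 = 14, per-period punishment loss 16−7 = 9. IC gives δ ≥ 14/23.
For Eshwar: gain 14, loss 4 per period, so δ ≥ 14/18 = 7/9.
The tighter constraint is Eshwar's, so cooperation needs δ ≥ 7/9.

7/9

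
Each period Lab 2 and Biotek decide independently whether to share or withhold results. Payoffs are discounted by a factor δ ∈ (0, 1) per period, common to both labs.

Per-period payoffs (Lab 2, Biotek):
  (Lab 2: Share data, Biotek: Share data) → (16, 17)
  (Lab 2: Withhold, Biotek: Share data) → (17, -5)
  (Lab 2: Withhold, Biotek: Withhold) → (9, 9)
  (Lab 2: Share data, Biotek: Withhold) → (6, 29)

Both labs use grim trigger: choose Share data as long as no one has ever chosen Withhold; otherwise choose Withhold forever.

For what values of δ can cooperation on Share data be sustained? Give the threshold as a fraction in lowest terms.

Lab 2: cooperation gives 16 each period; deviation gives 17 once then 9 forever.
  16/(1−δ) ≥ 17 + 9δ/(1−δ) ⇒ δ ≥ 1/8.
Biotek: cooperation gives 17 each period; deviation gives 29 once then 9 forever.
  δ ≥ 12/20 = 3/5.
Both must hold, so the binding constraint is Biotek's: δ ≥ 3/5.

3/5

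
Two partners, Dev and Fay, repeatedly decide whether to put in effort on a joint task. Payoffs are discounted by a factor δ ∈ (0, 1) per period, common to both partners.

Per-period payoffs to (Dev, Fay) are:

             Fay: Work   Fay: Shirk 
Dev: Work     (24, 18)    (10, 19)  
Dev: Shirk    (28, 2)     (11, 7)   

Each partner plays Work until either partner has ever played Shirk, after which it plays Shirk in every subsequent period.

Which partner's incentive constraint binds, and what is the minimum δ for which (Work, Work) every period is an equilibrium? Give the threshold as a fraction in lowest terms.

Dev; δ ≥ 4/17

Dev's threshold: (28−24)/(28−11) = 4/17.
Fay's threshold: (19−18)/(19−7) = 1/12.
4/17 > 1/12, so Dev binds and δ* = 4/17.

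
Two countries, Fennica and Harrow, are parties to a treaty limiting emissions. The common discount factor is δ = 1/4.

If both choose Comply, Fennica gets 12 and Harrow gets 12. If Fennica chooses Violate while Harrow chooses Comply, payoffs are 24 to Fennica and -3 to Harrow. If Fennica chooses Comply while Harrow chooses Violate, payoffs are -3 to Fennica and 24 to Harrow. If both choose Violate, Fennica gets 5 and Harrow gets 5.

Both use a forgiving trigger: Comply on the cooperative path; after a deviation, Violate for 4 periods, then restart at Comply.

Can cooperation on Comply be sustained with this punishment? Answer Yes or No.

No

A one-shot deviation gives 24 now, then 5 for 4 periods, then back to 12.
Gain from deviating: (24−12) today; loss: (12−5) in each of the next 4 periods.
No-deviation condition: (12−5)(δ+…+δ^4) ≥ 24−12, i.e. δ+…+δ^4 ≥ 12/7.
At δ = 1/4: δ+…+δ^4 = 0.3320 < 1.7143.
So cooperation is not sustainable.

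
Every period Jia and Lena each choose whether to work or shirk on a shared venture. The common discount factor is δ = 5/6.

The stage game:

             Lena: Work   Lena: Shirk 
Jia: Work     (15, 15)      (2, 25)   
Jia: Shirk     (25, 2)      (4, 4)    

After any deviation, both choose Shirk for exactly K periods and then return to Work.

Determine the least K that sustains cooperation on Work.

2

Need Σ_{k=1}^{K} δ^k ≥ (25−15)/(15−4) = 0.9091 at δ = 5/6.
At K = 1 the sum is 0.8333 < 0.9091; at K = 2 it is 1.5278 ≥ 0.9091.
So the minimum punishment length is K = 2.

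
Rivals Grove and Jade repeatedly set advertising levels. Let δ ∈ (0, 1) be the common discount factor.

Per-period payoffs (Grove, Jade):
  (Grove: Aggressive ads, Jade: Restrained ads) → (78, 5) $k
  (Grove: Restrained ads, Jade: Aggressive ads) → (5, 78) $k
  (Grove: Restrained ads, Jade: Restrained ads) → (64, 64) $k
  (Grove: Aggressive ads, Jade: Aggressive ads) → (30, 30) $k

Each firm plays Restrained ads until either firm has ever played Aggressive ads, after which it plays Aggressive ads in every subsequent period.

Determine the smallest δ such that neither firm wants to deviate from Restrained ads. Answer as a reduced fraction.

Cooperation forever yields 64 each period: 64/(1−δ).
Deviating yields 78 once, then 30 forever: 78 + 30δ/(1−δ).
No profitable deviation requires 64/(1−δ) ≥ 78 + 30δ/(1−δ).
Multiplying by (1−δ): 64 ≥ 78(1−δ) + 30δ = 78 − 48δ.
So 48δ ≥ 14, i.e. δ ≥ 14/48 = 7/24.

7/24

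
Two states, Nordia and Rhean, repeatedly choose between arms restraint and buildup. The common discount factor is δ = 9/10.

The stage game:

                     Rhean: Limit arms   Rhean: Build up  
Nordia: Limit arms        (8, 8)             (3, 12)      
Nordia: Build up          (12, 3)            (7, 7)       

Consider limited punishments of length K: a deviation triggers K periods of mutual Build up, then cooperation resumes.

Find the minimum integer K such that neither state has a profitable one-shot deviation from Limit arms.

6

Need Σ_{k=1}^{K} δ^k ≥ (12−8)/(8−7) = 4.0000 at δ = 9/10.
At K = 5 the sum is 3.6856 < 4.0000; at K = 6 it is 4.2170 ≥ 4.0000.
So the minimum punishment length is K = 6.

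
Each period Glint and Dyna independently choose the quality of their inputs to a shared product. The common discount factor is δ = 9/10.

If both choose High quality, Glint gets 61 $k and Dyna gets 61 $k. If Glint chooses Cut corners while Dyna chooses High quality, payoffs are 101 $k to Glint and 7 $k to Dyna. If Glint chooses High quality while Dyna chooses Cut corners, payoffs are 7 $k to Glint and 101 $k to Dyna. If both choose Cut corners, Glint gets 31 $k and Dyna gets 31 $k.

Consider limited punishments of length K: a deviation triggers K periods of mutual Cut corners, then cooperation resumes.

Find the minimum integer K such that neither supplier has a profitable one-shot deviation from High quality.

2

Need Σ_{k=1}^{K} δ^k ≥ (101−61)/(61−31) = 1.3333 at δ = 9/10.
At K = 1 the sum is 0.9000 < 1.3333; at K = 2 it is 1.7100 ≥ 1.3333.
So the minimum punishment length is K = 2.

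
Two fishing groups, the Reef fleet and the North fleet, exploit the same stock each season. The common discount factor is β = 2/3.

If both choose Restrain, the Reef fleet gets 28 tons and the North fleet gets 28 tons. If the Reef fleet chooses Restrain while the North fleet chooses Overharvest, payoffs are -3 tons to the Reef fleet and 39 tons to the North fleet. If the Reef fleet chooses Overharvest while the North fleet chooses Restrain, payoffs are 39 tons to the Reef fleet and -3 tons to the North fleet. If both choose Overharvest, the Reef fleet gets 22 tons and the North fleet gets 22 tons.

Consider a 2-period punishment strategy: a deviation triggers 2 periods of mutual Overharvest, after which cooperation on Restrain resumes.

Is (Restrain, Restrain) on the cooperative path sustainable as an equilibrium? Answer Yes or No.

Comparing payoff streams over the 3 periods until play realigns: cooperate → 28(1+β+…+β^2); deviate → 39 + 22(β+…+β^2).
Cooperation is sustained iff (28−22)(β+…+β^2) ≥ 39−28.
β+…+β^2 = 2/3·(1−(2/3)^2)/(1−2/3) = 1.1111, and (39−28)/(28−22) = 1.8333.
1.1111 < 1.8333, so cooperation is not sustainable.

No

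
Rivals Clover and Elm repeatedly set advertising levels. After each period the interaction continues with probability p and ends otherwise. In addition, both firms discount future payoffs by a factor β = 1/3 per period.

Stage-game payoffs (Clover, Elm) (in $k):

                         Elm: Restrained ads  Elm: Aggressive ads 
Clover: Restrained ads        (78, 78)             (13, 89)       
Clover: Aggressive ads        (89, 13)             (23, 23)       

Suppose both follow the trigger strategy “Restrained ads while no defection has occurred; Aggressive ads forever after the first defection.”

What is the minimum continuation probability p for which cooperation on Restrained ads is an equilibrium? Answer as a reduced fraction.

1/2

With continuation probability p and discount β, the effective per-period discount factor is βp.
Grim-trigger IC: βp ≥ (89−78)/(89−23) = 1/6.
So p ≥ (1/6)/(1/3) = 1/2.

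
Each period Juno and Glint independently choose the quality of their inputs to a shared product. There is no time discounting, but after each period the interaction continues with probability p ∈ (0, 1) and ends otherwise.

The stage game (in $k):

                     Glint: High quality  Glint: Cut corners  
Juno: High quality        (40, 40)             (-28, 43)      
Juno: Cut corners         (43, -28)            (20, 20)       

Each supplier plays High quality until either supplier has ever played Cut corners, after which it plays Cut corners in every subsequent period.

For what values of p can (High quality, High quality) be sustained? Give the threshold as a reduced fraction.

Expected cooperation value is 40 + p·40 + p²·40 + … = 40/(1−p); deviation gives 43 + p·20/(1−p).
40 ≥ 43(1−p) + 20p ⇒ 23p ≥ 3 ⇒ p ≥ 3/23.

3/23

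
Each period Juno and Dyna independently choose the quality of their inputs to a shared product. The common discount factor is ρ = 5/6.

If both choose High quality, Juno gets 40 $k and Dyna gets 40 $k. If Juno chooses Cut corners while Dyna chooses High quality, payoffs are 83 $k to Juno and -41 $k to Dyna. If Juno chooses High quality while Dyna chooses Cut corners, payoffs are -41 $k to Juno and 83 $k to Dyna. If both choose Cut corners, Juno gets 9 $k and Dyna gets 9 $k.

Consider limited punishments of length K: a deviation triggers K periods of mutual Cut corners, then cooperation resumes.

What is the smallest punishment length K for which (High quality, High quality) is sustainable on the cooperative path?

2

IC: ρ(1−ρ^K)/(1−ρ) ≥ (83−40)/(40−9) = 43/31.
With ρ = 5/6: need 1 − ρ^K ≥ 43/31·(1−5/6)/(5/6), i.e. ρ^K ≤ 0.7226.
Since (5/6)^1 = 0.8333 and (5/6)^2 = 0.6944, the smallest such K is 2.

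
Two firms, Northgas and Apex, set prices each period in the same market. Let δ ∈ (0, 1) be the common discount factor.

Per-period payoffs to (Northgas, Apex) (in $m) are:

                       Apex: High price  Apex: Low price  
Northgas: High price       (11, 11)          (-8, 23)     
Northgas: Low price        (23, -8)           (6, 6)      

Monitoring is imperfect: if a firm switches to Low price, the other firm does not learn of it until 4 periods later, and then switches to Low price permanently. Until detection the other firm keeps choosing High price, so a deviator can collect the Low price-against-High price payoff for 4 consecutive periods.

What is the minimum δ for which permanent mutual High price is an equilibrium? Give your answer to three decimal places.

A deviator earns 23 for 4 periods, then 6 forever; cooperating earns 11 forever. Multiplying the IC by (1−δ):
11 ≥ 23(1−δ^4) + 6δ^4, so 17·δ^4 ≥ 12 and δ^4 ≥ 12/17.
δ ≥ (12/17)^(1/4) ≈ 0.917.

0.917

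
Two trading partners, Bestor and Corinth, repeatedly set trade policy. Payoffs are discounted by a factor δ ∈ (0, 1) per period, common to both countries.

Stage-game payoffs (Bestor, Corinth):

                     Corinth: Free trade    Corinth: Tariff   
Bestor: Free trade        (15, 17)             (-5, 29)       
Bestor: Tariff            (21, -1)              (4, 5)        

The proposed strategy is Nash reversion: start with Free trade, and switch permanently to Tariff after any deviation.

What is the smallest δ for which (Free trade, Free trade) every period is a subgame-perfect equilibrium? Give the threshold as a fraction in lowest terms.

For Bestor: deviation gain 21−15 = 6, per-period punishment loss 15−4 = 11. IC gives δ ≥ 6/17.
For Corinth: gain 12, loss 12 per period, so δ ≥ 12/24 = 1/2.
The tighter constraint is Corinth's, so cooperation needs δ ≥ 1/2.

1/2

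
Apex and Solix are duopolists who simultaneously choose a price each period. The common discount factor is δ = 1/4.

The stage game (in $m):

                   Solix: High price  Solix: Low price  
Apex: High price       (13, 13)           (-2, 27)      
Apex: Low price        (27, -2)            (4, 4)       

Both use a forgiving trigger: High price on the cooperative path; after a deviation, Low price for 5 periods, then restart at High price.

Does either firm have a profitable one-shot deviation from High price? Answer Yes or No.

IC: δ+…+δ^5 ≥ (27−13)/(13−4) = 14/9.
At δ = 1/4: partial sum = 0.3330 < 1.5556. Cooperation not sustainable.

Yes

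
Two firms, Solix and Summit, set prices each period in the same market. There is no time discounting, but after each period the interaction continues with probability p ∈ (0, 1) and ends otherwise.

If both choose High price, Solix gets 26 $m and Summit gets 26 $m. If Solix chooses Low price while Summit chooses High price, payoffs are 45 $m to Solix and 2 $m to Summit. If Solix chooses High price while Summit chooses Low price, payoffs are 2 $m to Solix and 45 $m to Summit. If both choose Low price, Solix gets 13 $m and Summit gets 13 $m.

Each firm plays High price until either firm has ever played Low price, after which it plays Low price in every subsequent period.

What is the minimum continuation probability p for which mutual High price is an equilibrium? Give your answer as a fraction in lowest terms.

With no time discounting, the continuation probability p plays the role of the discount factor.
Grim-trigger IC: 26/(1−p) ≥ 45 + 13p/(1−p) ⇒ p ≥ (45−26)/(45−13) = 19/32.

19/32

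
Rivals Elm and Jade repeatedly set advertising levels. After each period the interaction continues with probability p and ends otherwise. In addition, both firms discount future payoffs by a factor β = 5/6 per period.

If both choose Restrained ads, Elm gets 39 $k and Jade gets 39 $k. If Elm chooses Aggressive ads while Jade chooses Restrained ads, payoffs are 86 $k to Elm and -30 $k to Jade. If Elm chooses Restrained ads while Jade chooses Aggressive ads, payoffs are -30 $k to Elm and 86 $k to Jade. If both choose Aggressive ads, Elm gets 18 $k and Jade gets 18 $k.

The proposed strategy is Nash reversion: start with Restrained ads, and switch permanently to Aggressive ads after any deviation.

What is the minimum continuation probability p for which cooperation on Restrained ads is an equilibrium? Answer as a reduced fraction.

With continuation probability p and discount β, the effective per-period discount factor is βp.
Grim-trigger IC: βp ≥ (86−39)/(86−18) = 47/68.
So p ≥ (47/68)/(5/6) = 141/170.

141/170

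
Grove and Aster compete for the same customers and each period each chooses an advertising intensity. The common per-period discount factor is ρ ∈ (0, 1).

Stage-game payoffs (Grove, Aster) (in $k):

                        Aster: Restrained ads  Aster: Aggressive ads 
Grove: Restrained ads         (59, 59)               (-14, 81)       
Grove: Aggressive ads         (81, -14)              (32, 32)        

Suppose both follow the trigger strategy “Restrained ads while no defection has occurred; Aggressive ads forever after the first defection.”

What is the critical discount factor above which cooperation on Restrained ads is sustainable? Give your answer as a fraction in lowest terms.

22/49

Under grim trigger the critical discount factor is (T−C)/(T−P) with T = 81, C = 59, P = 32.
ρ* = (81−59)/(81−32) = 22/49.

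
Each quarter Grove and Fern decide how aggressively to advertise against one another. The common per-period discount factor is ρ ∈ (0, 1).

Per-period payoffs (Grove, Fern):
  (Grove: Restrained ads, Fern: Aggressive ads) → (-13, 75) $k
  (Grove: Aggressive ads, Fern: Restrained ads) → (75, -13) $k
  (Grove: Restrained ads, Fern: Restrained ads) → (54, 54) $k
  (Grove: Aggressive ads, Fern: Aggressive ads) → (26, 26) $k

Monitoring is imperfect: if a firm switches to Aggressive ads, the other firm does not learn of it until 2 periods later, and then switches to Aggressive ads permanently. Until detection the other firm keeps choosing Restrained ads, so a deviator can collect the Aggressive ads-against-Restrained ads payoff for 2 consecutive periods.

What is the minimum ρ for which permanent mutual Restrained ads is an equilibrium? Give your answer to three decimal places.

0.655

A deviator earns 75 for 2 periods, then 26 forever; cooperating earns 54 forever. Multiplying the IC by (1−ρ):
54 ≥ 75(1−ρ^2) + 26ρ^2, so 49·ρ^2 ≥ 21 and ρ^2 ≥ 3/7.
ρ ≥ (3/7)^(1/2) ≈ 0.655.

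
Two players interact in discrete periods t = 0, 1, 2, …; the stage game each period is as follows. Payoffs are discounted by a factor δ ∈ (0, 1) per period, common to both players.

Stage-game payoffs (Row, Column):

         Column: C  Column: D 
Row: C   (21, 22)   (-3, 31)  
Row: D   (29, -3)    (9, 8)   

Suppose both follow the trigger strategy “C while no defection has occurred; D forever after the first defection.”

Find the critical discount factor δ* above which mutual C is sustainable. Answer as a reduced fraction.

2/5

Row's threshold: (29−21)/(29−9) = 2/5.
Column's threshold: (31−22)/(31−8) = 9/23.
2/5 > 9/23, so Row binds and δ* = 2/5.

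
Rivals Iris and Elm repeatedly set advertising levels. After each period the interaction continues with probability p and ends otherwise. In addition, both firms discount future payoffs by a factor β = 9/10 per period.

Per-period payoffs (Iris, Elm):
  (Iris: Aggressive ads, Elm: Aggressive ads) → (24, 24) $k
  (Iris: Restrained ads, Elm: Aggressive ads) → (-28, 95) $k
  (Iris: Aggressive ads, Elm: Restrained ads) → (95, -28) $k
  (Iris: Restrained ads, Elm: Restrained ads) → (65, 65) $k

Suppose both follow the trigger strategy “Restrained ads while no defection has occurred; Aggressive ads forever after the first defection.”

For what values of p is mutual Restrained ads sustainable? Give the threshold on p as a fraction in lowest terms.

Expected continuation weight on next period's payoff is β·p = 9/10·p, which plays the role of the discount factor.
Cooperation requires 9/10·p ≥ (95−65)/(95−24) = 30/71, hence p ≥ 100/213.

100/213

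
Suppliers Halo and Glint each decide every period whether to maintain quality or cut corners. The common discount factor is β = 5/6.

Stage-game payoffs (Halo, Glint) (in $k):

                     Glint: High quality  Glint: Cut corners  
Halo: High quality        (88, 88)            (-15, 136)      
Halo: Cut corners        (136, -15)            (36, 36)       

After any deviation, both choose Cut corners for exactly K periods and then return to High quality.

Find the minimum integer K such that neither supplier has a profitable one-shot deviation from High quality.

IC: β(1−β^K)/(1−β) ≥ (136−88)/(88−36) = 12/13.
With β = 5/6: need 1 − β^K ≥ 12/13·(1−5/6)/(5/6), i.e. β^K ≤ 0.8154.
Since (5/6)^1 = 0.8333 and (5/6)^2 = 0.6944, the smallest such K is 2.

2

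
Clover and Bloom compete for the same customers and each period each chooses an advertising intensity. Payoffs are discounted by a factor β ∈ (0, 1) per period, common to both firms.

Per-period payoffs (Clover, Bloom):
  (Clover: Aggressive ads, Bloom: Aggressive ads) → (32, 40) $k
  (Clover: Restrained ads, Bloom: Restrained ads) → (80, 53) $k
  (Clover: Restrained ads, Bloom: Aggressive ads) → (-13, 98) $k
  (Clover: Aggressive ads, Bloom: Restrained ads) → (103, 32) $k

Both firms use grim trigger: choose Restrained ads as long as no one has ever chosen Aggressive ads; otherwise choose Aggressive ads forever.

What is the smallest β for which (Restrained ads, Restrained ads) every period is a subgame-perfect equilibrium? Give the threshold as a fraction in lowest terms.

45/58

For Clover: deviation gain 103−80 = 23, per-period punishment loss 80−32 = 48. IC gives β ≥ 23/71.
For Bloom: gain 45, loss 13 per period, so β ≥ 45/58.
The tighter constraint is Bloom's, so cooperation needs β ≥ 45/58.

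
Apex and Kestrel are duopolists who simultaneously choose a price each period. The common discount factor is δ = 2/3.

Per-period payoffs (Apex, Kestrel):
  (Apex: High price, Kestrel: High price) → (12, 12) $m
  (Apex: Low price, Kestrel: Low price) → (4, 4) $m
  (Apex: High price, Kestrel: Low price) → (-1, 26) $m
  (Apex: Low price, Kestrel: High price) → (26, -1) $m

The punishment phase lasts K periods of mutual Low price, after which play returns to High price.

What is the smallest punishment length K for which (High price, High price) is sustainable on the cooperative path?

Need Σ_{k=1}^{K} δ^k ≥ (26−12)/(12−4) = 1.7500 at δ = 2/3.
At K = 5 the sum is 1.7366 < 1.7500; at K = 6 it is 1.8244 ≥ 1.7500.
So the minimum punishment length is K = 6.

6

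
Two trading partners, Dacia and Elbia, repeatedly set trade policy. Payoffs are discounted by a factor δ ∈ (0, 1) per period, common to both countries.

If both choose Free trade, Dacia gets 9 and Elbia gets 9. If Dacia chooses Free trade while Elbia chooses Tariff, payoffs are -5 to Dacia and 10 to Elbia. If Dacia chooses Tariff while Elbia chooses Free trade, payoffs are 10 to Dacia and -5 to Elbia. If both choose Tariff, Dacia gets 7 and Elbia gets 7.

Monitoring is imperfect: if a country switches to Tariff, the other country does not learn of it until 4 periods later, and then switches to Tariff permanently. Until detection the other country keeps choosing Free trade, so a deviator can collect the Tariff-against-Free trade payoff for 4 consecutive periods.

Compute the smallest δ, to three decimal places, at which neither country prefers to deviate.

Deviating for the 4 undetected periods gains 10−9 = 1 per period over cooperation, then loses 9−7 = 2 per period forever once punishment starts.
Gain: 1(1 + δ + … + δ^3); loss: 2·δ^4/(1−δ).
No profitable deviation ⇔ 1(1−δ^4) ≤ 2·δ^4, i.e. δ^4 ≥ 1/(1+2) = 1/3.
Hence δ ≥ (1/3)^(1/4) ≈ 0.760.

0.760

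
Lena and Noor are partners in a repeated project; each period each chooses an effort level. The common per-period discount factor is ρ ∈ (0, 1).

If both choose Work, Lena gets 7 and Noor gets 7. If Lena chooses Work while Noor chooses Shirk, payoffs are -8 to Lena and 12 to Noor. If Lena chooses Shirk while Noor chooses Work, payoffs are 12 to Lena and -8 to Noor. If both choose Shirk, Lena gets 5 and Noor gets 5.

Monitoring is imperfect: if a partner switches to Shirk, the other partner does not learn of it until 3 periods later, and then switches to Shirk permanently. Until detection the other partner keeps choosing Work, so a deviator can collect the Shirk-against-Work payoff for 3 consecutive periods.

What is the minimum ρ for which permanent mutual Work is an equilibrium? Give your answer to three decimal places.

Deviating for the 3 undetected periods gains 12−7 = 5 per period over cooperation, then loses 7−5 = 2 per period forever once punishment starts.
Gain: 5(1 + ρ + … + ρ^2); loss: 2·ρ^3/(1−ρ).
No profitable deviation ⇔ 5(1−ρ^3) ≤ 2·ρ^3, i.e. ρ^3 ≥ 5/(5+2) = 5/7.
Hence ρ ≥ (5/7)^(1/3) ≈ 0.894.

0.894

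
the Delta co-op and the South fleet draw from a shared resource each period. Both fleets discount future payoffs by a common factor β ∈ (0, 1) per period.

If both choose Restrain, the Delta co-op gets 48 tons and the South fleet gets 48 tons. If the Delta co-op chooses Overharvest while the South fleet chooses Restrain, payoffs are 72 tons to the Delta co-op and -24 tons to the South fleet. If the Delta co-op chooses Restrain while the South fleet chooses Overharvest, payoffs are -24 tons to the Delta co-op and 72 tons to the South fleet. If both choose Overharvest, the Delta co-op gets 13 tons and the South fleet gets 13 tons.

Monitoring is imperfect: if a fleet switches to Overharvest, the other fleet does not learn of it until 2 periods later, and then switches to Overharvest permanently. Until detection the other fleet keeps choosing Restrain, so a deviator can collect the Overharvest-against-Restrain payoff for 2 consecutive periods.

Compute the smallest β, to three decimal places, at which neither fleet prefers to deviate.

0.638

A deviator earns 72 for 2 periods, then 13 forever; cooperating earns 48 forever. Multiplying the IC by (1−β):
48 ≥ 72(1−β^2) + 13β^2, so 59·β^2 ≥ 24 and β^2 ≥ 24/59.
β ≥ (24/59)^(1/2) ≈ 0.638.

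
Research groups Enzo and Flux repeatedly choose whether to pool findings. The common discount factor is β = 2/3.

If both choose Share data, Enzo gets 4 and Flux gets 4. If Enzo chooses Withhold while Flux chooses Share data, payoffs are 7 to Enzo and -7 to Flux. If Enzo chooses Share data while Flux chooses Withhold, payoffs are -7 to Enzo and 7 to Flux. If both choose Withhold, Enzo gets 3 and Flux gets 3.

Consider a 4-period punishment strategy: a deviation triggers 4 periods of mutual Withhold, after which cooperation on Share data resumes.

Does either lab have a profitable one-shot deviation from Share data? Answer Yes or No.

Yes

Comparing payoff streams over the 5 periods until play realigns: cooperate → 4(1+β+…+β^4); deviate → 7 + 3(β+…+β^4).
Cooperation is sustained iff (4−3)(β+…+β^4) ≥ 7−4.
β+…+β^4 = 2/3·(1−(2/3)^4)/(1−2/3) = 1.6049, and (7−4)/(4−3) = 3.0000.
1.6049 < 3.0000, so cooperation is not sustainable.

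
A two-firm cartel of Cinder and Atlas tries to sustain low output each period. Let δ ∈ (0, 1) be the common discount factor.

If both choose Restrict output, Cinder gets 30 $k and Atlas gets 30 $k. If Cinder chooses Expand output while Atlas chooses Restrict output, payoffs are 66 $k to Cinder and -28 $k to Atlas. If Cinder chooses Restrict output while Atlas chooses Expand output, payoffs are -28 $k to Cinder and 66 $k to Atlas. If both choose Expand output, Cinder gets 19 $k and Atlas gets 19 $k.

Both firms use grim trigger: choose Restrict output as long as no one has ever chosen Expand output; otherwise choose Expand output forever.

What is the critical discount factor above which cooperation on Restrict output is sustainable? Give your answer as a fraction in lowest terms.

36/47

Cooperation forever yields 30 each period: 30/(1−δ).
Deviating yields 66 once, then 19 forever: 66 + 19δ/(1−δ).
No profitable deviation requires 30/(1−δ) ≥ 66 + 19δ/(1−δ).
Multiplying by (1−δ): 30 ≥ 66(1−δ) + 19δ = 66 − 47δ.
So 47δ ≥ 36, i.e. δ ≥ 36/47.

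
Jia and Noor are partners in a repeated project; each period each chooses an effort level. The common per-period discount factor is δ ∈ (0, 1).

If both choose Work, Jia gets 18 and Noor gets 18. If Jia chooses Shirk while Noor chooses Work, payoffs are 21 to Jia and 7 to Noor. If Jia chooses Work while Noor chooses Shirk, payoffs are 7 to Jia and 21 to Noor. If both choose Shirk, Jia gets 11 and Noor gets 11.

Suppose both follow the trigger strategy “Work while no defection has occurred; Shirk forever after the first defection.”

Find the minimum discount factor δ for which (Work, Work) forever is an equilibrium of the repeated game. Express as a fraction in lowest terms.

3/10

Cooperation forever yields 18 each period: 18/(1−δ).
Deviating yields 21 once, then 11 forever: 21 + 11δ/(1−δ).
No profitable deviation requires 18/(1−δ) ≥ 21 + 11δ/(1−δ).
Multiplying by (1−δ): 18 ≥ 21(1−δ) + 11δ = 21 − 10δ.
So 10δ ≥ 3, i.e. δ ≥ 3/10.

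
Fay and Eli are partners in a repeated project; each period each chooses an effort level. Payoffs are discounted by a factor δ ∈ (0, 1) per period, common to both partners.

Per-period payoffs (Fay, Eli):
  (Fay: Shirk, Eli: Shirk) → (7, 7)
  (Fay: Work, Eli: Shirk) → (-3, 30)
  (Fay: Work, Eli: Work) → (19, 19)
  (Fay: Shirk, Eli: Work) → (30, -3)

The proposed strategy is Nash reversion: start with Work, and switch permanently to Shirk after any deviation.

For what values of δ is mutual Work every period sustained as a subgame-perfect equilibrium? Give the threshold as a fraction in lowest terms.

Cooperation forever yields 19 each period: 19/(1−δ).
Deviating yields 30 once, then 7 forever: 30 + 7δ/(1−δ).
No profitable deviation requires 19/(1−δ) ≥ 30 + 7δ/(1−δ).
Multiplying by (1−δ): 19 ≥ 30(1−δ) + 7δ = 30 − 23δ.
So 23δ ≥ 11, i.e. δ ≥ 11/23.

11/23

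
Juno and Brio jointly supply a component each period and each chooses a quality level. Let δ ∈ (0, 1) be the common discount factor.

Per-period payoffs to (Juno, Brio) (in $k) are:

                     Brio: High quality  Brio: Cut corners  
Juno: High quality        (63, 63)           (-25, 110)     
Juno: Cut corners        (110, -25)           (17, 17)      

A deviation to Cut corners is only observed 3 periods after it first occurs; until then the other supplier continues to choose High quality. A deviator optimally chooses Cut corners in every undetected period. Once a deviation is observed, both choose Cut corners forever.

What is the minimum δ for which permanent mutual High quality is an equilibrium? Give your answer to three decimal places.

0.797

Deviating for the 3 undetected periods gains 110−63 = 47 per period over cooperation, then loses 63−17 = 46 per period forever once punishment starts.
Gain: 47(1 + δ + … + δ^2); loss: 46·δ^3/(1−δ).
No profitable deviation ⇔ 47(1−δ^3) ≤ 46·δ^3, i.e. δ^3 ≥ 47/(47+46) = 47/93.
Hence δ ≥ (47/93)^(1/3) ≈ 0.797.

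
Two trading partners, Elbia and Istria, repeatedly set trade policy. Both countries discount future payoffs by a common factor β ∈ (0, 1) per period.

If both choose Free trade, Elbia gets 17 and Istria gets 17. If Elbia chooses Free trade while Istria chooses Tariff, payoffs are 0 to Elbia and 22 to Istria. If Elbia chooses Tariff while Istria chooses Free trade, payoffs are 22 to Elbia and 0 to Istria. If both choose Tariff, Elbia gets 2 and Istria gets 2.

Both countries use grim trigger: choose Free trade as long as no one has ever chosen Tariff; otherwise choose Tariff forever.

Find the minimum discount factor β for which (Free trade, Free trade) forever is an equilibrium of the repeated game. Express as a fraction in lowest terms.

1/4

Under grim trigger the critical discount factor is (T−C)/(T−P) with T = 22, C = 17, P = 2.
β* = (22−17)/(22−2) = 5/20 = 1/4.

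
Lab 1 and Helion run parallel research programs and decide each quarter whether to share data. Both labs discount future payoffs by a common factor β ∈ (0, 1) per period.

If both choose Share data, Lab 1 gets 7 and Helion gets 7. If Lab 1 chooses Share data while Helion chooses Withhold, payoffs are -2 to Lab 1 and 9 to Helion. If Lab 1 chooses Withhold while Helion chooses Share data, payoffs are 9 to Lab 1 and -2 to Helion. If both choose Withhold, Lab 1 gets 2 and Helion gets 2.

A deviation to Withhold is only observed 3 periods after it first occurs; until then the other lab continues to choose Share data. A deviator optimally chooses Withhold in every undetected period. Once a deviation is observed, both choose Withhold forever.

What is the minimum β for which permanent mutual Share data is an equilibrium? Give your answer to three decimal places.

Deviating for the 3 undetected periods gains 9−7 = 2 per period over cooperation, then loses 7−2 = 5 per period forever once punishment starts.
Gain: 2(1 + β + … + β^2); loss: 5·β^3/(1−β).
No profitable deviation ⇔ 2(1−β^3) ≤ 5·β^3, i.e. β^3 ≥ 2/(2+5) = 2/7.
Hence β ≥ (2/7)^(1/3) ≈ 0.659.

0.659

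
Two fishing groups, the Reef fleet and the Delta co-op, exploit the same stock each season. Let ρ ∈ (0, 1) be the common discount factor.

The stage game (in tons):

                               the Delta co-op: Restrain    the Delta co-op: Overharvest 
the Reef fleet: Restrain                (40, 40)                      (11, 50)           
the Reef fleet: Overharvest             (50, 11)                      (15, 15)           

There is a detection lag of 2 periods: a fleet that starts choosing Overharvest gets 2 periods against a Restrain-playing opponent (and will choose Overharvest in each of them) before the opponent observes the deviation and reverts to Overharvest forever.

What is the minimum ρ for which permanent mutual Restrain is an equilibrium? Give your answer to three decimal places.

The best deviation is to choose Overharvest for all 2 undetected periods, earning 50 each, then 15 forever once detected.
Deviation value: 50(1−ρ^2)/(1−ρ) + 15ρ^2/(1−ρ); cooperation value: 40/(1−ρ).
IC: 40 ≥ 50(1−ρ^2) + 15ρ^2 = 50 − 35ρ^2.
So ρ^2 ≥ 10/35 = 2/7, giving ρ ≥ (2/7)^(1/2) ≈ 0.535.

0.535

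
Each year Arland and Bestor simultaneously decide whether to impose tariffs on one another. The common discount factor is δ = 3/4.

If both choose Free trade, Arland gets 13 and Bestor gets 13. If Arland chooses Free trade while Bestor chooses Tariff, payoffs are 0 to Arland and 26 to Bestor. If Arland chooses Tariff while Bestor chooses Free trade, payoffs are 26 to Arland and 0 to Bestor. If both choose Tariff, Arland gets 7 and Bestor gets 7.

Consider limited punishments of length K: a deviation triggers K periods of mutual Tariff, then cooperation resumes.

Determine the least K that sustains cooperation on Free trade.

IC: δ(1−δ^K)/(1−δ) ≥ (26−13)/(13−7) = 13/6.
With δ = 3/4: need 1 − δ^K ≥ 13/6·(1−3/4)/(3/4), i.e. δ^K ≤ 0.2778.
Since (3/4)^4 = 0.3164 and (3/4)^5 = 0.2373, the smallest such K is 5.

5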